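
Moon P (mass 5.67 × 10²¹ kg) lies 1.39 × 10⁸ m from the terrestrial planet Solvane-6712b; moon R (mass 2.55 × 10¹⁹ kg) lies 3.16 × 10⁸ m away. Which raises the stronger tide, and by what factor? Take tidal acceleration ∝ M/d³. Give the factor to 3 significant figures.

The tide-raising term goes as M/d³ (the gradient of a 1/d² field).
Moon P: (5.67 × 10²¹) / (1.39 × 10⁸)³ = 2.111 × 10⁻³
Moon R: (2.55 × 10¹⁹) / (3.16 × 10⁸)³ = 8.081 × 10⁻⁷
Ratio (larger/smaller) = 2610

Moon P, by a factor of ≈ 2610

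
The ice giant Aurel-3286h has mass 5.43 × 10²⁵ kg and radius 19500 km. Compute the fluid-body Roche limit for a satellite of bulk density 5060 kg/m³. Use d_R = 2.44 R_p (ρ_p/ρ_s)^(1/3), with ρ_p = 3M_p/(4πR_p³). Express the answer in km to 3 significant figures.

ρ_p = 3M_p/(4πR_p³) = 3 × (5.43 × 10²⁵) / (4π × (1.95 × 10⁷ m)³) = 1750 kg/m³
d_R = 2.44 × 19500 km × (1750/5060)^(1/3)
    = 33400 km

33400 km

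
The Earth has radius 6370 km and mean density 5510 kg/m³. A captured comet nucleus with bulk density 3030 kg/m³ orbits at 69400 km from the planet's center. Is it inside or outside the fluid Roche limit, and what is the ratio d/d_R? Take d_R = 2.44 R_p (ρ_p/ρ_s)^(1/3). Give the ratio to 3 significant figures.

d_R = 2.44 × (6370 km) × (5510/3030)^(1/3) = 18970 km
d/d_R = (69400) / (18970) = 3.66
Since d/d_R > 1, the body is outside the Roche limit.

outside; d/d_R ≈ 3.66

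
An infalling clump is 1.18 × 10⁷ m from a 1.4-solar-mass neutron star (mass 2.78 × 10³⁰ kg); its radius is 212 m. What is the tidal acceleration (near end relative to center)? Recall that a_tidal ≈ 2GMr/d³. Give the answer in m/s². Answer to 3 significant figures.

4.79 × 10¹ m/s²

The tidal stretch is the gradient of GM/d² times the body's extent r, hence the 1/d³ dependence.
a_tidal = 2GMr/d³
        = 2 × (6.674 × 10⁻¹¹) × (2.78 × 10³⁰) × (212) / (1.18 × 10⁷)³
        = 4.79 × 10¹ m/s²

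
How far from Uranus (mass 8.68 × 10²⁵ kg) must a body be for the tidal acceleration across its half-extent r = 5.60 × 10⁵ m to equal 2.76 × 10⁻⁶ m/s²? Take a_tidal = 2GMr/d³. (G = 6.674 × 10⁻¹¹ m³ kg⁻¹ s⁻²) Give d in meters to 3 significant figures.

1.33 × 10⁹ m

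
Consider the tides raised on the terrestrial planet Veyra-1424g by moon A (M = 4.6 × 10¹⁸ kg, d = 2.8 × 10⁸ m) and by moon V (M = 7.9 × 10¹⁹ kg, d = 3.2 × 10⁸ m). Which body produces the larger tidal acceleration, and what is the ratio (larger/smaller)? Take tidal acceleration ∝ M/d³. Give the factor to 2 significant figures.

Moon V, by a factor of ≈ 12

Compare M/d³ for the two perturbers:
Moon A: (4.6 × 10¹⁸) / (2.8 × 10⁸)³ = 2.095 × 10⁻⁷
Moon V: (7.9 × 10¹⁹) / (3.2 × 10⁸)³ = 2.411 × 10⁻⁶
Ratio (larger/smaller) = 12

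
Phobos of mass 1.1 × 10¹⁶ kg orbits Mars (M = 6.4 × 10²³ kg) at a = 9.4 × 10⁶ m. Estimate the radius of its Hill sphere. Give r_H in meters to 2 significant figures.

1.7 × 10⁴ m

r_H ≈ a (m/3M)^(1/3)
    = (9.4 × 10⁶) × (1.1 × 10¹⁶ / (3 × 6.4 × 10²³))^(1/3)
    = 1.7 × 10⁴ m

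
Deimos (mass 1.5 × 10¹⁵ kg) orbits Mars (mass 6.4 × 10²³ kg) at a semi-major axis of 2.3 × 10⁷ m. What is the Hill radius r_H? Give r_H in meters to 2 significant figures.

r_H ≈ a (m/3M)^(1/3)
    = (2.3 × 10⁷) × (1.5 × 10¹⁵ / (3 × 6.4 × 10²³))^(1/3)
    = 2.1 × 10⁴ m

2.1 × 10⁴ m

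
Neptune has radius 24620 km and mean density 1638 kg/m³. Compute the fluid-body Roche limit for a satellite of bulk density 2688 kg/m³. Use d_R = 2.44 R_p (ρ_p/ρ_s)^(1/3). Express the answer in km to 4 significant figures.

50930 km

d_R = 2.44 × 24620 km × (1638/2688)^(1/3)
    = 50930 km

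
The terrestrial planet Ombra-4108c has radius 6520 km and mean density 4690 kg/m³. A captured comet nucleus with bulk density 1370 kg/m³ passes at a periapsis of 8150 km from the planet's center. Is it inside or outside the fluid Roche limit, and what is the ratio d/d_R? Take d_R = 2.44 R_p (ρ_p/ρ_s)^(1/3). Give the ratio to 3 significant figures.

d_R = 2.44 × (6520 km) × (4690/1370)^(1/3) = 23980 km
d/d_R = (8150) / (23980) = 0.340
Since d/d_R < 1, the body is inside the Roche limit.

inside; d/d_R ≈ 0.340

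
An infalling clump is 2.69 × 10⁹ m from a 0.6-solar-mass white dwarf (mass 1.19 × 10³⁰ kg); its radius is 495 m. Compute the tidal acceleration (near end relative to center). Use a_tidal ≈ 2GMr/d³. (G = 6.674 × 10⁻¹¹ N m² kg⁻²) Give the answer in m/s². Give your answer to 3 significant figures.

4.04 × 10⁻⁶ m/s²

a_tidal = 2GMr/d³
        = 2 × (6.674 × 10⁻¹¹) × (1.19 × 10³⁰) × (495) / (2.69 × 10⁹)³
        = 4.04 × 10⁻⁶ m/s²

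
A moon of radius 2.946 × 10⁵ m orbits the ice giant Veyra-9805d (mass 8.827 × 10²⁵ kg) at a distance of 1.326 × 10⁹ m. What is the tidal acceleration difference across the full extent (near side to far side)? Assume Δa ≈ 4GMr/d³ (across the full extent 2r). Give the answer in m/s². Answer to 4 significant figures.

2.978 × 10⁻⁶ m/s²

Δa = 4GMr/d³
   = 4 × (6.674 × 10⁻¹¹) × (8.827 × 10²⁵) × (2.946 × 10⁵) / (1.326 × 10⁹)³
   = 2.978 × 10⁻⁶ m/s²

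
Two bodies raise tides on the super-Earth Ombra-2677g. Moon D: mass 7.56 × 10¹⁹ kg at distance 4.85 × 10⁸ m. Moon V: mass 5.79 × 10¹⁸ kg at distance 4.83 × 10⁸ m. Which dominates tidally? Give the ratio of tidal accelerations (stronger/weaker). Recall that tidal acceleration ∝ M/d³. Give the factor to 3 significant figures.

The tide-raising term goes as M/d³ (the gradient of a 1/d² field).
Moon D: (7.56 × 10¹⁹) / (4.85 × 10⁸)³ = 6.627 × 10⁻⁷
Moon V: (5.79 × 10¹⁸) / (4.83 × 10⁸)³ = 5.139 × 10⁻⁸
Ratio (larger/smaller) = 12.9

Moon D, by a factor of ≈ 12.9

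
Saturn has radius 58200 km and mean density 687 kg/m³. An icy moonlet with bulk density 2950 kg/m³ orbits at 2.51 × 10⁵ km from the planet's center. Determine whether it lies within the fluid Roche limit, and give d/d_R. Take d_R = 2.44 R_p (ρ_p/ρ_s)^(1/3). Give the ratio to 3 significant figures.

outside; d/d_R ≈ 2.87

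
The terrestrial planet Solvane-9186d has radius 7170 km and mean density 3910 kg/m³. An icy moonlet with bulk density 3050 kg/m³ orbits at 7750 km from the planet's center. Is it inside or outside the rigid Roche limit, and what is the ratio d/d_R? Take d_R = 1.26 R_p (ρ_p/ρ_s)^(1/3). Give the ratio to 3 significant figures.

d_R = 1.26 × (7170 km) × (3910/3050)^(1/3) = 9814 km
d/d_R = (7750) / (9814) = 0.790
Since d/d_R < 1, the body is inside the Roche limit.

inside; d/d_R ≈ 0.790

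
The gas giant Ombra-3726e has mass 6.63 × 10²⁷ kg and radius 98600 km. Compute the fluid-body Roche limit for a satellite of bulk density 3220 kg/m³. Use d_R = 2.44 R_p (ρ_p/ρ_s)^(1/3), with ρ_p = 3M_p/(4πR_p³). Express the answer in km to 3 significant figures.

ρ_p = 3M_p/(4πR_p³) = 3 × (6.63 × 10²⁷) / (4π × (9.86 × 10⁷ m)³) = 1650 kg/m³
d_R = 2.44 × 98600 km × (1650/3220)^(1/3)
    = 1.93 × 10⁵ km

1.93 × 10⁵ km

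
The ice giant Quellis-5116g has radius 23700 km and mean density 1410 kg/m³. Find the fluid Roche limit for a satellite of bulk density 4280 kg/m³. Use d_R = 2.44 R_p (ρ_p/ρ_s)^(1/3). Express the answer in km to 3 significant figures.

39900 km

d_R = 2.44 × 23700 km × (1410/4280)^(1/3)
    = 39900 km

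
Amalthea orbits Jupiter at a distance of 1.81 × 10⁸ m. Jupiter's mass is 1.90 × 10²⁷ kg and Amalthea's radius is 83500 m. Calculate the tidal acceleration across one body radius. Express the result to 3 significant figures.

3.57 × 10⁻³ m/s²

Δg = 2GMr/d³
   = 2 × (6.674 × 10⁻¹¹) × (1.90 × 10²⁷) × (83500) / (1.81 × 10⁸)³
   = 3.57 × 10⁻³ m/s²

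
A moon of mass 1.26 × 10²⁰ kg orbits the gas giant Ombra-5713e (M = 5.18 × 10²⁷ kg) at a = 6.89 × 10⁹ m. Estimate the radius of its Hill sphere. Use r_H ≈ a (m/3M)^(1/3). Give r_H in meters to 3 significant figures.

1.38 × 10⁷ m

r_H ≈ a (m/3M)^(1/3)
    = (6.89 × 10⁹) × (1.26 × 10²⁰ / (3 × 5.18 × 10²⁷))^(1/3)
    = 1.38 × 10⁷ m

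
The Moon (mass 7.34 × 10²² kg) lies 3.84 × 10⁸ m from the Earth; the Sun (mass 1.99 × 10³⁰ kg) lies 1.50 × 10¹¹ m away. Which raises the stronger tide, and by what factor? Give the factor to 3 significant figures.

Tidal stretch scales as M/d³; compute that for each body.
The Moon: (7.34 × 10²²) / (3.84 × 10⁸)³ = 1.296 × 10⁻³
The Sun: (1.99 × 10³⁰) / (1.50 × 10¹¹)³ = 5.896 × 10⁻⁴
Ratio (larger/smaller) = 2.20

The Moon, by a factor of ≈ 2.20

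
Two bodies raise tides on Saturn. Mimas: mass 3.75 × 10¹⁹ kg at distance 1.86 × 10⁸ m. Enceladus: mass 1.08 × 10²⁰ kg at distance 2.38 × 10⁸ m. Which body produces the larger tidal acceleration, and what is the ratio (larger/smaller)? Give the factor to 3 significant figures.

Tidal stretch scales as M/d³; compute that for each body.
Mimas: (3.75 × 10¹⁹) / (1.86 × 10⁸)³ = 5.828 × 10⁻⁶
Enceladus: (1.08 × 10²⁰) / (2.38 × 10⁸)³ = 8.011 × 10⁻⁶
Ratio (larger/smaller) = 1.37

Enceladus, by a factor of ≈ 1.37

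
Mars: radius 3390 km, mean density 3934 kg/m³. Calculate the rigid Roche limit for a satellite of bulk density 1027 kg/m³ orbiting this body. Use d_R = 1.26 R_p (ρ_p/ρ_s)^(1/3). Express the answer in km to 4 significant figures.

6683 km

d_R = 1.26 × 3390 km × (3934/1027)^(1/3)
    = 6683 km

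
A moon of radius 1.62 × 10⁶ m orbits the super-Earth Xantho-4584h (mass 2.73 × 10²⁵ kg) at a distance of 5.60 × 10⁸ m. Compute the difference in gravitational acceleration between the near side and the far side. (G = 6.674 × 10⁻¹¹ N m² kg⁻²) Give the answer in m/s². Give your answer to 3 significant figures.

a_tidal = 4GMr/d³
        = 4 × (6.674 × 10⁻¹¹) × (2.73 × 10²⁵) × (1.62 × 10⁶) / (5.60 × 10⁸)³
        = 6.72 × 10⁻⁵ m/s²

6.72 × 10⁻⁵ m/s²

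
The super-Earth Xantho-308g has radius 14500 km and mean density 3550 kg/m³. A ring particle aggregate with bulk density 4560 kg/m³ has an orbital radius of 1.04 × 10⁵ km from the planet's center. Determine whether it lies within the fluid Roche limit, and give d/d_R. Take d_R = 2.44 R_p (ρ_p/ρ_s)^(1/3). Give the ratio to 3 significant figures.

outside; d/d_R ≈ 3.20

d_R = 2.44 × (14500 km) × (3550/4560)^(1/3) = 32550 km
d/d_R = (1.04 × 10⁵) / (32550) = 3.20
Since d/d_R > 1, the body is outside the Roche limit.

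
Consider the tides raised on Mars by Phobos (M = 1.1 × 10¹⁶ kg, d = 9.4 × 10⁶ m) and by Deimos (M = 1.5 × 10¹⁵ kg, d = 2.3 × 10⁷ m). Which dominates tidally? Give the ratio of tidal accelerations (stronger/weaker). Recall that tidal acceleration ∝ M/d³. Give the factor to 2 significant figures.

Phobos, by a factor of ≈ 110

Tidal stretch scales as M/d³; compute that for each body.
Phobos: (1.1 × 10¹⁶) / (9.4 × 10⁶)³ = 1.324 × 10⁻⁵
Deimos: (1.5 × 10¹⁵) / (2.3 × 10⁷)³ = 1.233 × 10⁻⁷
Ratio (larger/smaller) = 110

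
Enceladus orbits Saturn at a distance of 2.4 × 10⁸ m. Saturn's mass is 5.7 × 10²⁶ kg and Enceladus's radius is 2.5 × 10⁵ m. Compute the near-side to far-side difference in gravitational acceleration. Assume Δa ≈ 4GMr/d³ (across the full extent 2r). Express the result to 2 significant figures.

2.8 × 10⁻³ m/s²

Δa = 4GMr/d³
   = 4 × (6.674 × 10⁻¹¹) × (5.7 × 10²⁶) × (2.5 × 10⁵) / (2.4 × 10⁸)³
   = 2.8 × 10⁻³ m/s²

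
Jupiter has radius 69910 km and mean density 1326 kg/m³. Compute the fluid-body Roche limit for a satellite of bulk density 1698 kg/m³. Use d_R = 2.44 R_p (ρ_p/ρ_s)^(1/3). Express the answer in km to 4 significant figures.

1.571 × 10⁵ km

d_R = 2.44 × 69910 km × (1326/1698)^(1/3)
    = 1.571 × 10⁵ km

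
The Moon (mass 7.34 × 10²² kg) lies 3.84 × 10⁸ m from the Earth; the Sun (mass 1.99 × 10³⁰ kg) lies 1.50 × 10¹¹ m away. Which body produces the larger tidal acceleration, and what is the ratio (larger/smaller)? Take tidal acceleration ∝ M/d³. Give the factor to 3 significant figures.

The Moon, by a factor of ≈ 2.20

Compare M/d³ for the two perturbers:
The Moon: (7.34 × 10²²) / (3.84 × 10⁸)³ = 1.296 × 10⁻³
The Sun: (1.99 × 10³⁰) / (1.50 × 10¹¹)³ = 5.896 × 10⁻⁴
Ratio (larger/smaller) = 2.20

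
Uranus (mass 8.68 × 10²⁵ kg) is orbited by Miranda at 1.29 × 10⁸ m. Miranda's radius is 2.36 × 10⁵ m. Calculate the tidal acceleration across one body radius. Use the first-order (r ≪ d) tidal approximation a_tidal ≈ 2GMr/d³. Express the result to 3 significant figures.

1.27 × 10⁻³ m/s²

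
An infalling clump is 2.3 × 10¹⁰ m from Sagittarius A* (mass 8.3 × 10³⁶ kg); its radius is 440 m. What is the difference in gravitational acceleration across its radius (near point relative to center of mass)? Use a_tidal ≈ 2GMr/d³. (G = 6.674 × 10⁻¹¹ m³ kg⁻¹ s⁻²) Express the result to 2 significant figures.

4.0 × 10⁻² m/s²

The tidal stretch is the gradient of GM/d² times the body's extent r, hence the 1/d³ dependence.
Δa = 2GMr/d³
   = 2 × (6.674 × 10⁻¹¹) × (8.3 × 10³⁶) × (440) / (2.3 × 10¹⁰)³
   = 4.0 × 10⁻² m/s²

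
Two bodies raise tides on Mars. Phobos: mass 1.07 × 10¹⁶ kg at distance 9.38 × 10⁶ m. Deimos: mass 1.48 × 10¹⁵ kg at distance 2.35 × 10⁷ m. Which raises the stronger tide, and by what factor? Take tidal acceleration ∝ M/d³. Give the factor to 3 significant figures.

Compare M/d³ for the two perturbers:
Phobos: (1.07 × 10¹⁶) / (9.38 × 10⁶)³ = 1.297 × 10⁻⁵
Deimos: (1.48 × 10¹⁵) / (2.35 × 10⁷)³ = 1.140 × 10⁻⁷
Ratio (larger/smaller) = 114

Phobos, by a factor of ≈ 114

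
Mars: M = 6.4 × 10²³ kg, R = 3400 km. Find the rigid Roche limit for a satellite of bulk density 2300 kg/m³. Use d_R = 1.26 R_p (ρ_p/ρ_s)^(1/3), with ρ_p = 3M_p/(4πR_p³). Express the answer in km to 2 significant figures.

5100 km

ρ_p = 3M_p/(4πR_p³) = 3 × (6.4 × 10²³) / (4π × (3.4 × 10⁶ m)³) = 3900 kg/m³
d_R = 1.26 × 3400 km × (3900/2300)^(1/3)
    = 5100 km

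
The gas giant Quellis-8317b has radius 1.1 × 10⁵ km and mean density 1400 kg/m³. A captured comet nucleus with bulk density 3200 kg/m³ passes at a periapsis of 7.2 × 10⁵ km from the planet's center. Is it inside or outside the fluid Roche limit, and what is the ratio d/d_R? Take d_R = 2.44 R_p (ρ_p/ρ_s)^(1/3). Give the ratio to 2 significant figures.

outside; d/d_R ≈ 3.5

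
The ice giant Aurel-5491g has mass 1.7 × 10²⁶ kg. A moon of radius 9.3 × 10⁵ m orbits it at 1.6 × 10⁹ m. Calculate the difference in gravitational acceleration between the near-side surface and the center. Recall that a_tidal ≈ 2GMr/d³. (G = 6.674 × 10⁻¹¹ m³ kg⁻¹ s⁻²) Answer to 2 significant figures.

5.2 × 10⁻⁶ m/s²

Δa = 2GMr/d³
   = 2 × (6.674 × 10⁻¹¹) × (1.7 × 10²⁶) × (9.3 × 10⁵) / (1.6 × 10⁹)³
   = 5.2 × 10⁻⁶ m/s²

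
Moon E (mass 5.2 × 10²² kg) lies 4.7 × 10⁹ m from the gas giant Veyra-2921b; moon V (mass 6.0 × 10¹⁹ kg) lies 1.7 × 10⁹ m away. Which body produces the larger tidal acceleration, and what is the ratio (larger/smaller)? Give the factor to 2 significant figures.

The tide-raising term goes as M/d³ (the gradient of a 1/d² field).
Moon E: (5.2 × 10²²) / (4.7 × 10⁹)³ = 5.009 × 10⁻⁷
Moon V: (6.0 × 10¹⁹) / (1.7 × 10⁹)³ = 1.221 × 10⁻⁸
Ratio (larger/smaller) = 41

Moon E, by a factor of ≈ 41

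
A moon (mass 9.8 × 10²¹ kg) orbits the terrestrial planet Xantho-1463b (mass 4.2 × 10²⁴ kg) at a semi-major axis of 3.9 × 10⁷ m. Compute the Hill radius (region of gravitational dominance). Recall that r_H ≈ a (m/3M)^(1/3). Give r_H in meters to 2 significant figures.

r_H ≈ a (m/3M)^(1/3)
    = (3.9 × 10⁷) × (9.8 × 10²¹ / (3 × 4.2 × 10²⁴))^(1/3)
    = 3.6 × 10⁶ m

3.6 × 10⁶ m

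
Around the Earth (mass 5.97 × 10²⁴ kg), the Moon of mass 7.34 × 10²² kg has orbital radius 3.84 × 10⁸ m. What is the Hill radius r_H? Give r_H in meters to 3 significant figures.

r_H ≈ a (m/3M)^(1/3)
    = (3.84 × 10⁸) × (7.34 × 10²² / (3 × 5.97 × 10²⁴))^(1/3)
    = 6.15 × 10⁷ m

6.15 × 10⁷ m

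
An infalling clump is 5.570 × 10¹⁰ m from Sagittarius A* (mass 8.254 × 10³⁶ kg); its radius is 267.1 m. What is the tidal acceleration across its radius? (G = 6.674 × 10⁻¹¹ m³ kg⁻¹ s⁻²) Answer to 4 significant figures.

The tidal stretch is the gradient of GM/d² times the body's extent r, hence the 1/d³ dependence.
Δa = 2GMr/d³
   = 2 × (6.674 × 10⁻¹¹) × (8.254 × 10³⁶) × (267.1) / (5.570 × 10¹⁰)³
   = 1.703 × 10⁻³ m/s²

1.703 × 10⁻³ m/s²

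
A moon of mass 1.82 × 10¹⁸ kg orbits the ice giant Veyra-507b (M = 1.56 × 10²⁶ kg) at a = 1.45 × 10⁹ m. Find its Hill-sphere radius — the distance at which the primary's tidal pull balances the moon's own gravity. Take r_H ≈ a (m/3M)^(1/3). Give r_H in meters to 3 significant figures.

r_H ≈ a (m/3M)^(1/3)
    = (1.45 × 10⁹) × (1.82 × 10¹⁸ / (3 × 1.56 × 10²⁶))^(1/3)
    = 2.28 × 10⁶ m

2.28 × 10⁶ m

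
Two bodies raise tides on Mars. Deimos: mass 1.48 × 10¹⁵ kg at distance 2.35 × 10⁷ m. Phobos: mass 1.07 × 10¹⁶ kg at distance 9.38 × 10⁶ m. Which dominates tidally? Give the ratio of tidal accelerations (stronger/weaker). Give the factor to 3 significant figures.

Phobos, by a factor of ≈ 114

Compare M/d³ for the two perturbers:
Deimos: (1.48 × 10¹⁵) / (2.35 × 10⁷)³ = 1.140 × 10⁻⁷
Phobos: (1.07 × 10¹⁶) / (9.38 × 10⁶)³ = 1.297 × 10⁻⁵
Ratio (larger/smaller) = 114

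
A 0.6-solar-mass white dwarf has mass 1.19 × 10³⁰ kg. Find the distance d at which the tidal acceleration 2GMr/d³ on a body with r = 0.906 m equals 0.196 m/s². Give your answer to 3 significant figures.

2GMr/d³ = a_tidal  ⇒  d = (2GMr / a_tidal)^(1/3)
d = (2 × 6.674×10⁻¹¹ × (1.19 × 10³⁰) × (0.906) / (0.196))^(1/3)
  = 9.02 × 10⁶ m

9.02 × 10⁶ m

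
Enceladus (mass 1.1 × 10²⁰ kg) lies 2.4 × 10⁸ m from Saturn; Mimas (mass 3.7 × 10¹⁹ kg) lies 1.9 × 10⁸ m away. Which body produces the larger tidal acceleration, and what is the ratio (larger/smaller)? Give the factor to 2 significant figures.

Enceladus, by a factor of ≈ 1.5

Tidal stretch scales as M/d³; compute that for each body.
Enceladus: (1.1 × 10²⁰) / (2.4 × 10⁸)³ = 7.957 × 10⁻⁶
Mimas: (3.7 × 10¹⁹) / (1.9 × 10⁸)³ = 5.394 × 10⁻⁶
Ratio (larger/smaller) = 1.5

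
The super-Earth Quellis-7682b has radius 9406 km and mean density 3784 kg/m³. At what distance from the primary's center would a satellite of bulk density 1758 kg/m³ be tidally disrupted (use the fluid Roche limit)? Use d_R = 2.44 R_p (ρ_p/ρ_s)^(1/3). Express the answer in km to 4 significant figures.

29630 km

d_R = 2.44 × 9406 km × (3784/1758)^(1/3)
    = 29630 km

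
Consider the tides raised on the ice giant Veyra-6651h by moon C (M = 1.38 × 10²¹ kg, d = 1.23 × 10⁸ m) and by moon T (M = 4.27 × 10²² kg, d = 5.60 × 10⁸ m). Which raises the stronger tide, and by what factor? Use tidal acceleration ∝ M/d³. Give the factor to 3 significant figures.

Moon C, by a factor of ≈ 3.05

Tidal acceleration ∝ M/d³, so compare M/d³ for each.
Moon C: (1.38 × 10²¹) / (1.23 × 10⁸)³ = 7.416 × 10⁻⁴
Moon T: (4.27 × 10²²) / (5.60 × 10⁸)³ = 2.431 × 10⁻⁴
Ratio (larger/smaller) = 3.05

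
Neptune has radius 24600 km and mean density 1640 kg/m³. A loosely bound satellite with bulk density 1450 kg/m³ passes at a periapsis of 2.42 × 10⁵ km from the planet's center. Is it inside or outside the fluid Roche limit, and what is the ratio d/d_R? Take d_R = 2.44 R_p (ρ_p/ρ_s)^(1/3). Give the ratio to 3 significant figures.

outside; d/d_R ≈ 3.87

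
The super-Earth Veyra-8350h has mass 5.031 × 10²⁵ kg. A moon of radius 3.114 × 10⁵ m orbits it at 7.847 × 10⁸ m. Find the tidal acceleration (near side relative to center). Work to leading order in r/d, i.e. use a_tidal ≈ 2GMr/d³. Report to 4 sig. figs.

a_tidal = 2GMr/d³
        = 2 × (6.674 × 10⁻¹¹) × (5.031 × 10²⁵) × (3.114 × 10⁵) / (7.847 × 10⁸)³
        = 4.328 × 10⁻⁶ m/s²

4.328 × 10⁻⁶ m/s²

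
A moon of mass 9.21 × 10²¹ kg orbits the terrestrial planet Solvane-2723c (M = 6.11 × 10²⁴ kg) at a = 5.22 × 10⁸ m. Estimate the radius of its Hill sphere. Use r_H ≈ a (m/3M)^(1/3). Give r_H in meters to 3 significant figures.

4.15 × 10⁷ m

r_H ≈ a (m/3M)^(1/3)
    = (5.22 × 10⁸) × (9.21 × 10²¹ / (3 × 6.11 × 10²⁴))^(1/3)
    = 4.15 × 10⁷ m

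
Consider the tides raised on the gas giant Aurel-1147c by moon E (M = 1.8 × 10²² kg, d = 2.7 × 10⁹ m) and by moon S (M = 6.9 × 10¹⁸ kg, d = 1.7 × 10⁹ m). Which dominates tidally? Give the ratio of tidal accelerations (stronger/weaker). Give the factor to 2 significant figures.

Moon E, by a factor of ≈ 650

Tidal stretch scales as M/d³; compute that for each body.
Moon E: (1.8 × 10²²) / (2.7 × 10⁹)³ = 9.145 × 10⁻⁷
Moon S: (6.9 × 10¹⁸) / (1.7 × 10⁹)³ = 1.404 × 10⁻⁹
Ratio (larger/smaller) = 650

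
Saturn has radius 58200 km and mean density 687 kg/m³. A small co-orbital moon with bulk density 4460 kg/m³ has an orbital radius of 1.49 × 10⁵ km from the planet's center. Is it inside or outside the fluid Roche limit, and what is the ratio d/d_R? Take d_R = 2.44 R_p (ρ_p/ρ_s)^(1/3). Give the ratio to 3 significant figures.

outside; d/d_R ≈ 1.96

d_R = 2.44 × (58200 km) × (687/4460)^(1/3) = 76120 km
d/d_R = (1.49 × 10⁵) / (76120) = 1.96
Since d/d_R > 1, the body is outside the Roche limit.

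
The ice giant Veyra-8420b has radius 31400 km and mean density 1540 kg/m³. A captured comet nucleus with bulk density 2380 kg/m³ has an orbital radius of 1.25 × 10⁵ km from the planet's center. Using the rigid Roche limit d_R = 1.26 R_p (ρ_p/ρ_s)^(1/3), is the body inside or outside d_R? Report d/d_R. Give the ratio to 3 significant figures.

outside; d/d_R ≈ 3.65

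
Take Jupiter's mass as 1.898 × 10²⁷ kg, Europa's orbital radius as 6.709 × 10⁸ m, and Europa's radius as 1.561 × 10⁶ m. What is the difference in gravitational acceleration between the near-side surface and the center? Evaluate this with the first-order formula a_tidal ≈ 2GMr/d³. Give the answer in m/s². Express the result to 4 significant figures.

1.310 × 10⁻³ m/s²

Δg = 2GMr/d³
   = 2 × (6.674 × 10⁻¹¹) × (1.898 × 10²⁷) × (1.561 × 10⁶) / (6.709 × 10⁸)³
   = 1.310 × 10⁻³ m/s²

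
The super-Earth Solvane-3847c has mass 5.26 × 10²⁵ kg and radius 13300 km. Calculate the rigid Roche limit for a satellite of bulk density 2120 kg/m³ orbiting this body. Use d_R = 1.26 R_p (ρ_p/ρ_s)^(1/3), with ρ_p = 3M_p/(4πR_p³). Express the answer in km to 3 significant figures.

ρ_p = 3M_p/(4πR_p³) = 3 × (5.26 × 10²⁵) / (4π × (1.33 × 10⁷ m)³) = 5340 kg/m³
d_R = 1.26 × 13300 km × (5340/2120)^(1/3)
    = 22800 km

22800 km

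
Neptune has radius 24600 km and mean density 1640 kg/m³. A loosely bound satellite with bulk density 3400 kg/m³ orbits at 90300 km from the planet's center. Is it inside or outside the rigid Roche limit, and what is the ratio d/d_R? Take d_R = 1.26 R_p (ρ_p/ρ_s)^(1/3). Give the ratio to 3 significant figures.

outside; d/d_R ≈ 3.71

d_R = 1.26 × (24600 km) × (1640/3400)^(1/3) = 24310 km
d/d_R = (90300) / (24310) = 3.71
Since d/d_R > 1, the body is outside the Roche limit.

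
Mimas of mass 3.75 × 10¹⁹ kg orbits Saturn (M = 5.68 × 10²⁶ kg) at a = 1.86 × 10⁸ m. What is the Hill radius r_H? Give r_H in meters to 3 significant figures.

5.21 × 10⁵ m

r_H ≈ a (m/3M)^(1/3)
    = (1.86 × 10⁸) × (3.75 × 10¹⁹ / (3 × 5.68 × 10²⁶))^(1/3)
    = 5.21 × 10⁵ m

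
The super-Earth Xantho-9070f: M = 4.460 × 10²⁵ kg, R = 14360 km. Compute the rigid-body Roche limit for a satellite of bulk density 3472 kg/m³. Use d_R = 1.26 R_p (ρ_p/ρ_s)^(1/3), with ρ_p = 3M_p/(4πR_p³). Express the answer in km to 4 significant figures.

ρ_p = 3M_p/(4πR_p³) = 3 × (4.460 × 10²⁵) / (4π × (1.436 × 10⁷ m)³) = 3596 kg/m³
d_R = 1.26 × 14360 km × (3596/3472)^(1/3)
    = 18310 km

18310 km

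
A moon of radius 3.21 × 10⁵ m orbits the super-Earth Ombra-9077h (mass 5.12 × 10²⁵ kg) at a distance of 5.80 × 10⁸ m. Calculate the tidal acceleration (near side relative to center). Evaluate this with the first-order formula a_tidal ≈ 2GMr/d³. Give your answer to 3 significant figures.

a_tidal = 2GMr/d³
        = 2 × (6.674 × 10⁻¹¹) × (5.12 × 10²⁵) × (3.21 × 10⁵) / (5.80 × 10⁸)³
        = 1.12 × 10⁻⁵ m/s²

1.12 × 10⁻⁵ m/s²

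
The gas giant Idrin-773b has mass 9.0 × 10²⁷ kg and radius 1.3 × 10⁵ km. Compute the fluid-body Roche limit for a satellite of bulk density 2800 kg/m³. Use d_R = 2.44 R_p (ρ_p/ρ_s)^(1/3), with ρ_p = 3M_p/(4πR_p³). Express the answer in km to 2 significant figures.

2.2 × 10⁵ km

ρ_p = 3M_p/(4πR_p³) = 3 × (9.0 × 10²⁷) / (4π × (1.3 × 10⁸ m)³) = 980 kg/m³
d_R = 2.44 × 1.3 × 10⁵ km × (980/2800)^(1/3)
    = 2.2 × 10⁵ km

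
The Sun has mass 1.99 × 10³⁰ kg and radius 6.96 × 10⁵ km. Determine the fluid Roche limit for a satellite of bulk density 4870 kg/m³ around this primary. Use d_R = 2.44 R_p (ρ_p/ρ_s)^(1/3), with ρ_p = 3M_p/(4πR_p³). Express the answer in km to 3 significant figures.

ρ_p = 3M_p/(4πR_p³) = 3 × (1.99 × 10³⁰) / (4π × (6.96 × 10⁸ m)³) = 1410 kg/m³
d_R = 2.44 × 6.96 × 10⁵ km × (1410/4870)^(1/3)
    = 1.12 × 10⁶ km

1.12 × 10⁶ km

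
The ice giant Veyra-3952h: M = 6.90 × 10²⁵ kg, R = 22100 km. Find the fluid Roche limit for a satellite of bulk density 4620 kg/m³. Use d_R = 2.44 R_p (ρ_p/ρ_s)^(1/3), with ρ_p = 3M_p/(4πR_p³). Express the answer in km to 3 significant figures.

37300 km

ρ_p = 3M_p/(4πR_p³) = 3 × (6.90 × 10²⁵) / (4π × (2.21 × 10⁷ m)³) = 1530 kg/m³
d_R = 2.44 × 22100 km × (1530/4620)^(1/3)
    = 37300 km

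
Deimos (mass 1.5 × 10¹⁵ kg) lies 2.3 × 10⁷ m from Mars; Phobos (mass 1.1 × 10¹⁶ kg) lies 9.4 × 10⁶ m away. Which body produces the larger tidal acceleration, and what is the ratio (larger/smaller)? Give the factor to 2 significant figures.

Phobos, by a factor of ≈ 110

The tide-raising term goes as M/d³ (the gradient of a 1/d² field).
Deimos: (1.5 × 10¹⁵) / (2.3 × 10⁷)³ = 1.233 × 10⁻⁷
Phobos: (1.1 × 10¹⁶) / (9.4 × 10⁶)³ = 1.324 × 10⁻⁵
Ratio (larger/smaller) = 110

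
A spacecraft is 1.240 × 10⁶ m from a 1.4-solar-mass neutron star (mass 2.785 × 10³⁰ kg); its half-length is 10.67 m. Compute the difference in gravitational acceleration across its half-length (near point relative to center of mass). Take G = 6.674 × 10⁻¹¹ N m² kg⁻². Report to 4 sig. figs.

2.080 × 10³ m/s²

Δa = 2GMr/d³
   = 2 × (6.674 × 10⁻¹¹) × (2.785 × 10³⁰) × (10.67) / (1.240 × 10⁶)³
   = 2.080 × 10³ m/s²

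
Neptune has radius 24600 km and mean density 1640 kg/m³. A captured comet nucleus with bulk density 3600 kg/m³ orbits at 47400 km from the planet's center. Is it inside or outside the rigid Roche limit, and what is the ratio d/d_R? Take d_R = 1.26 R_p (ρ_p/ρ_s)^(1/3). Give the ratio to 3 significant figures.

d_R = 1.26 × (24600 km) × (1640/3600)^(1/3) = 23850 km
d/d_R = (47400) / (23850) = 1.99
Since d/d_R > 1, the body is outside the Roche limit.

outside; d/d_R ≈ 1.99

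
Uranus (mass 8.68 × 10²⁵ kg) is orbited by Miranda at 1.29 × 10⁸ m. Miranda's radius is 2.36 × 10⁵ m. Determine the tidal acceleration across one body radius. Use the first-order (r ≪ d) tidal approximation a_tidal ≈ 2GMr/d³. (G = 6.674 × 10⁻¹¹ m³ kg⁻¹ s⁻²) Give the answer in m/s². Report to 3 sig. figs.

The tidal stretch is the gradient of GM/d² times the body's extent r, hence the 1/d³ dependence.
Δg = 2GMr/d³
   = 2 × (6.674 × 10⁻¹¹) × (8.68 × 10²⁵) × (2.36 × 10⁵) / (1.29 × 10⁸)³
   = 1.27 × 10⁻³ m/s²

1.27 × 10⁻³ m/s²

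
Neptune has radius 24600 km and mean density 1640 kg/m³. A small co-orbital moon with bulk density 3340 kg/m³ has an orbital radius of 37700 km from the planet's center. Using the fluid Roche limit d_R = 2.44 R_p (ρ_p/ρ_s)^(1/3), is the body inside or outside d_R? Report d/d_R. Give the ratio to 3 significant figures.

d_R = 2.44 × (24600 km) × (1640/3340)^(1/3) = 47350 km
d/d_R = (37700) / (47350) = 0.796
Since d/d_R < 1, the body is inside the Roche limit.

inside; d/d_R ≈ 0.796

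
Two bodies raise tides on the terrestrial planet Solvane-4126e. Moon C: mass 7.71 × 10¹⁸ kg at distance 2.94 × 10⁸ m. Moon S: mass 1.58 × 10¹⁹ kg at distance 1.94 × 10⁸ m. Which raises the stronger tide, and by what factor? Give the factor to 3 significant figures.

Moon S, by a factor of ≈ 7.13

The tide-raising term goes as M/d³ (the gradient of a 1/d² field).
Moon C: (7.71 × 10¹⁸) / (2.94 × 10⁸)³ = 3.034 × 10⁻⁷
Moon S: (1.58 × 10¹⁹) / (1.94 × 10⁸)³ = 2.164 × 10⁻⁶
Ratio (larger/smaller) = 7.13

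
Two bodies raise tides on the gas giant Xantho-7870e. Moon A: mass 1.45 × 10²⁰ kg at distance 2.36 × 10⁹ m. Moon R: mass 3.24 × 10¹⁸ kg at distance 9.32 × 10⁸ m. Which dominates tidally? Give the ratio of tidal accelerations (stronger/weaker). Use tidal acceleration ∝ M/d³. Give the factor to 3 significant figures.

Moon A, by a factor of ≈ 2.76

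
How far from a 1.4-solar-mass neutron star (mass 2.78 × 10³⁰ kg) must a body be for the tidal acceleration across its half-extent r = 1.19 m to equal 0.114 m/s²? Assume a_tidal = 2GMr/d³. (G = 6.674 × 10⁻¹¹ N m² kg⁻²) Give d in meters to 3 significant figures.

1.57 × 10⁷ m

2GMr/d³ = a_tidal  ⇒  d = (2GMr / a_tidal)^(1/3)
d = (2 × 6.674×10⁻¹¹ × (2.78 × 10³⁰) × (1.19) / (0.114))^(1/3)
  = 1.57 × 10⁷ m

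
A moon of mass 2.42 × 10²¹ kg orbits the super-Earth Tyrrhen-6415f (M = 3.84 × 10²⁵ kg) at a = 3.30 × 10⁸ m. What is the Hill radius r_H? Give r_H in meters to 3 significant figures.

9.11 × 10⁶ m

r_H ≈ a (m/3M)^(1/3)
    = (3.30 × 10⁸) × (2.42 × 10²¹ / (3 × 3.84 × 10²⁵))^(1/3)
    = 9.11 × 10⁶ m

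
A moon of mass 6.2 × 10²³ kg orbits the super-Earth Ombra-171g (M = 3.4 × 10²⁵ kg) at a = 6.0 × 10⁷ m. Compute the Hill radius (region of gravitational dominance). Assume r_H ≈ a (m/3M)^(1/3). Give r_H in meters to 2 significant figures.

r_H ≈ a (m/3M)^(1/3)
    = (6.0 × 10⁷) × (6.2 × 10²³ / (3 × 3.4 × 10²⁵))^(1/3)
    = 1.1 × 10⁷ m

1.1 × 10⁷ m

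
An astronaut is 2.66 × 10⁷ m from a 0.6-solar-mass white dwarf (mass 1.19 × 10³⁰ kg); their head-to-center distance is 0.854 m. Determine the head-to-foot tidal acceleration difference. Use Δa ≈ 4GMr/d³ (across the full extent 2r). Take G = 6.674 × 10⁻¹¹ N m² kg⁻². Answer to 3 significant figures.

1.44 × 10⁻² m/s²

Δg = 4GMr/d³
   = 4 × (6.674 × 10⁻¹¹) × (1.19 × 10³⁰) × (0.854) / (2.66 × 10⁷)³
   = 1.44 × 10⁻² m/s²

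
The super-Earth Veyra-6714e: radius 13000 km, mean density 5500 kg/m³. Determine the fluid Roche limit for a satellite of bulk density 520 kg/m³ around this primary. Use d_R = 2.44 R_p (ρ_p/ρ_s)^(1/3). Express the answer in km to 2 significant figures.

d_R = 2.44 × 13000 km × (5500/520)^(1/3)
    = 70000 km

70000 km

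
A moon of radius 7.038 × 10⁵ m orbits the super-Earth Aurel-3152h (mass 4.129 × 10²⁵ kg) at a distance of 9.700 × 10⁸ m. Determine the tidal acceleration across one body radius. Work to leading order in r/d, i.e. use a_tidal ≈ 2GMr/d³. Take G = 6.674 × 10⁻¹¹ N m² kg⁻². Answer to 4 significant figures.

4.250 × 10⁻⁶ m/s²

a_tidal = 2GMr/d³
        = 2 × (6.674 × 10⁻¹¹) × (4.129 × 10²⁵) × (7.038 × 10⁵) / (9.700 × 10⁸)³
        = 4.250 × 10⁻⁶ m/s²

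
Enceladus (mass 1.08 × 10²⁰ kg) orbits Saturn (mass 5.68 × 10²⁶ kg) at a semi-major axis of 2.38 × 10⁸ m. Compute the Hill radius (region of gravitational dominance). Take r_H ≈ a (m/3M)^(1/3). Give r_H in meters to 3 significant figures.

9.49 × 10⁵ m

r_H ≈ a (m/3M)^(1/3)
    = (2.38 × 10⁸) × (1.08 × 10²⁰ / (3 × 5.68 × 10²⁶))^(1/3)
    = 9.49 × 10⁵ m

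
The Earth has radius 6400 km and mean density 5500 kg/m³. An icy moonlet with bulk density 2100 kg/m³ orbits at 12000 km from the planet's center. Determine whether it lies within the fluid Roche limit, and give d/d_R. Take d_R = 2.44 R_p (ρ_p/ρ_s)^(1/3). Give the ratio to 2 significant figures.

inside; d/d_R ≈ 0.56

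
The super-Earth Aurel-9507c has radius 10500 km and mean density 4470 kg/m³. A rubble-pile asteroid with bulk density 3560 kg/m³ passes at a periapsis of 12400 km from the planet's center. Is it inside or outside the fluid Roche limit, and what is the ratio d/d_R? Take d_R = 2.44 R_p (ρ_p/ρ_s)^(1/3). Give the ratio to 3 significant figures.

inside; d/d_R ≈ 0.449

d_R = 2.44 × (10500 km) × (4470/3560)^(1/3) = 27640 km
d/d_R = (12400) / (27640) = 0.449
Since d/d_R < 1, the body is inside the Roche limit.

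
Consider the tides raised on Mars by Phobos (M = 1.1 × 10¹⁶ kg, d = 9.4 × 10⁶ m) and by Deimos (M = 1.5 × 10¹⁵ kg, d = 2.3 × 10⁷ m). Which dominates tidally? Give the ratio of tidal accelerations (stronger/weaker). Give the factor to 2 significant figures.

Phobos, by a factor of ≈ 110

Tidal acceleration ∝ M/d³, so compare M/d³ for each.
Phobos: (1.1 × 10¹⁶) / (9.4 × 10⁶)³ = 1.324 × 10⁻⁵
Deimos: (1.5 × 10¹⁵) / (2.3 × 10⁷)³ = 1.233 × 10⁻⁷
Ratio (larger/smaller) = 110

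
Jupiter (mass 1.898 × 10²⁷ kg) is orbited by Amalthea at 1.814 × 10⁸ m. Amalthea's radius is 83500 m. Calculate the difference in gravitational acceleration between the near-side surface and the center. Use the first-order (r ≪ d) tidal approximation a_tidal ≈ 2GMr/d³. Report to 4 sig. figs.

3.544 × 10⁻³ m/s²

Δg = 2GMr/d³
   = 2 × (6.674 × 10⁻¹¹) × (1.898 × 10²⁷) × (83500) / (1.814 × 10⁸)³
   = 3.544 × 10⁻³ m/s²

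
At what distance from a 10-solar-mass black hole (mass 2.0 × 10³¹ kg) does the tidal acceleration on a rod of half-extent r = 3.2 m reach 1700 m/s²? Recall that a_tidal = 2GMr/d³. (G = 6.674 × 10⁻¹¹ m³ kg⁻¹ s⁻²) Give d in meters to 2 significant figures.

2GMr/d³ = a_tidal  ⇒  d = (2GMr / a_tidal)^(1/3)
d = (2 × 6.674×10⁻¹¹ × (2.0 × 10³¹) × (3.2) / (1700))^(1/3)
  = 1.7 × 10⁶ m

1.7 × 10⁶ m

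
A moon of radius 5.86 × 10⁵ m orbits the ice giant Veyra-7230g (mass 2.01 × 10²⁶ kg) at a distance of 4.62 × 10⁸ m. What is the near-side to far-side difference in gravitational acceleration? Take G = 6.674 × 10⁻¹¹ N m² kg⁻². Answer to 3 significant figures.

Δa = 4GMr/d³
   = 4 × (6.674 × 10⁻¹¹) × (2.01 × 10²⁶) × (5.86 × 10⁵) / (4.62 × 10⁸)³
   = 3.19 × 10⁻⁴ m/s²

3.19 × 10⁻⁴ m/s²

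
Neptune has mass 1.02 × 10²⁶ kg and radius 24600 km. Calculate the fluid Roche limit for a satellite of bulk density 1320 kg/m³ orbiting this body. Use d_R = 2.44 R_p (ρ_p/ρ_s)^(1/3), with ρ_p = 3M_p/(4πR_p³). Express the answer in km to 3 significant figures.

ρ_p = 3M_p/(4πR_p³) = 3 × (1.02 × 10²⁶) / (4π × (2.46 × 10⁷ m)³) = 1640 kg/m³
d_R = 2.44 × 24600 km × (1640/1320)^(1/3)
    = 64500 km

64500 km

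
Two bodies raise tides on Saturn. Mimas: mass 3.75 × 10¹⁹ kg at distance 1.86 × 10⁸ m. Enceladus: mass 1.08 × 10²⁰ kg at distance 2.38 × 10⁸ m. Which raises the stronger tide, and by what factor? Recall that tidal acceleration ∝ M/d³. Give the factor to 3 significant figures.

Enceladus, by a factor of ≈ 1.37

Tidal stretch scales as M/d³; compute that for each body.
Mimas: (3.75 × 10¹⁹) / (1.86 × 10⁸)³ = 5.828 × 10⁻⁶
Enceladus: (1.08 × 10²⁰) / (2.38 × 10⁸)³ = 8.011 × 10⁻⁶
Ratio (larger/smaller) = 1.37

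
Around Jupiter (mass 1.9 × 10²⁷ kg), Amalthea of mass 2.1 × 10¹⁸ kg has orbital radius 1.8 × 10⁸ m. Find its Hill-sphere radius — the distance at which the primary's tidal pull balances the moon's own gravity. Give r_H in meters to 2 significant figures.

r_H ≈ a (m/3M)^(1/3)
    = (1.8 × 10⁸) × (2.1 × 10¹⁸ / (3 × 1.9 × 10²⁷))^(1/3)
    = 1.3 × 10⁵ m

1.3 × 10⁵ m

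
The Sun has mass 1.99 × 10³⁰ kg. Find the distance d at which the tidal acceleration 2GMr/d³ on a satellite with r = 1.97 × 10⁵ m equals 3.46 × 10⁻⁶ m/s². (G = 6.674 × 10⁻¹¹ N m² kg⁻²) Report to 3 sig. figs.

2GMr/d³ = a_tidal  ⇒  d = (2GMr / a_tidal)^(1/3)
d = (2 × 6.674×10⁻¹¹ × (1.99 × 10³⁰) × (1.97 × 10⁵) / (3.46 × 10⁻⁶))^(1/3)
  = 2.47 × 10¹⁰ m

2.47 × 10¹⁰ m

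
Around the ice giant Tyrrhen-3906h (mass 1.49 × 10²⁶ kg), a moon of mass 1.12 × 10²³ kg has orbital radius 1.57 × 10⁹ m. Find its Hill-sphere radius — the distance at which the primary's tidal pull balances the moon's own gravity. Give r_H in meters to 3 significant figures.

r_H ≈ a (m/3M)^(1/3)
    = (1.57 × 10⁹) × (1.12 × 10²³ / (3 × 1.49 × 10²⁶))^(1/3)
    = 9.90 × 10⁷ m

9.90 × 10⁷ m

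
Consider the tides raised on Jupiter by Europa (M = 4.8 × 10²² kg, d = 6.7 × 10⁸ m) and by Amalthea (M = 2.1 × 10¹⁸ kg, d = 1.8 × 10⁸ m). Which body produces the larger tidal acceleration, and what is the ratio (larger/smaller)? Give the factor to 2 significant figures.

Europa, by a factor of ≈ 440

Compare M/d³ for the two perturbers:
Europa: (4.8 × 10²²) / (6.7 × 10⁸)³ = 1.596 × 10⁻⁴
Amalthea: (2.1 × 10¹⁸) / (1.8 × 10⁸)³ = 3.601 × 10⁻⁷
Ratio (larger/smaller) = 440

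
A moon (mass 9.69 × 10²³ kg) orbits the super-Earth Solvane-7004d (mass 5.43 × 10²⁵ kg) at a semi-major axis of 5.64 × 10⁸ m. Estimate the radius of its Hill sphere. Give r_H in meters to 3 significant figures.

1.02 × 10⁸ m

r_H ≈ a (m/3M)^(1/3)
    = (5.64 × 10⁸) × (9.69 × 10²³ / (3 × 5.43 × 10²⁵))^(1/3)
    = 1.02 × 10⁸ m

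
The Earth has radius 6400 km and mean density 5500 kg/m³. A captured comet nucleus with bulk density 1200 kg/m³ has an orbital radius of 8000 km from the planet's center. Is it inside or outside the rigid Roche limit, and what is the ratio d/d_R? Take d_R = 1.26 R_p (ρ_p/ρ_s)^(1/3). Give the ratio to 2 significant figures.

inside; d/d_R ≈ 0.60

d_R = 1.26 × (6400 km) × (5500/1200)^(1/3) = 13400 km
d/d_R = (8000) / (13400) = 0.60
Since d/d_R < 1, the body is inside the Roche limit.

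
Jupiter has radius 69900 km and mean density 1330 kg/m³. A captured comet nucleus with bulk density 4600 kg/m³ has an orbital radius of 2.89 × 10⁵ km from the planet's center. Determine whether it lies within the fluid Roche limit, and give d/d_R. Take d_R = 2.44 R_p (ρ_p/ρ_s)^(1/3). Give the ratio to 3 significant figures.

d_R = 2.44 × (69900 km) × (1330/4600)^(1/3) = 1.128 × 10⁵ km
d/d_R = (2.89 × 10⁵) / (1.128 × 10⁵) = 2.56
Since d/d_R > 1, the body is outside the Roche limit.

outside; d/d_R ≈ 2.56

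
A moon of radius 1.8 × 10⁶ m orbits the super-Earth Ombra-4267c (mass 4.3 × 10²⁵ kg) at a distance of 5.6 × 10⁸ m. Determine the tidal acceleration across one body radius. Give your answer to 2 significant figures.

5.9 × 10⁻⁵ m/s²

Δa = 2GMr/d³
   = 2 × (6.674 × 10⁻¹¹) × (4.3 × 10²⁵) × (1.8 × 10⁶) / (5.6 × 10⁸)³
   = 5.9 × 10⁻⁵ m/s²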